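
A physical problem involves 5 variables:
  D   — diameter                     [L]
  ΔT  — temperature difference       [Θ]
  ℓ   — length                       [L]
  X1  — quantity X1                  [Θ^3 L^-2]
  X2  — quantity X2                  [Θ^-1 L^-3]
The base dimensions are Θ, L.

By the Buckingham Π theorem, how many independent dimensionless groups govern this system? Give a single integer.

Write exponents as rows Θ,L / cols D,ΔT,ℓ,X1,X2:
  Θ: [ 0  1  0  3 -1]
  L: [ 1  0  1 -2 -3]
Echelon form has 2 nonzero rows (pivots: D,ΔT)
n=5, r=2 ⇒ 3 dimensionless groups

3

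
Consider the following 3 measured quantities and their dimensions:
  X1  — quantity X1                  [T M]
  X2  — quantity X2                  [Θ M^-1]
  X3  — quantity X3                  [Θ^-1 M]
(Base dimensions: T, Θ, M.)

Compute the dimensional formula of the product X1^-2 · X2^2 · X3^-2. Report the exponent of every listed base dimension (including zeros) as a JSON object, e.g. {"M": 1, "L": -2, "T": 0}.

Exponent matrix [T,Θ,M] × [X1,X2,X3]:
  T: [ 1  0  0]
  Θ: [ 0  1 -1]
  M: [ 1 -1  1]
  [T]: (-2)·1+(2)·0+(-2)·0 = -2
  [Θ]: (-2)·0+(2)·1+(-2)·-1 = 4
  [M]: (-2)·1+(2)·-1+(-2)·1 = -6
⇒ T^-2 Θ^4 M^-6

{"T": -2, "Θ": 4, "M": -6}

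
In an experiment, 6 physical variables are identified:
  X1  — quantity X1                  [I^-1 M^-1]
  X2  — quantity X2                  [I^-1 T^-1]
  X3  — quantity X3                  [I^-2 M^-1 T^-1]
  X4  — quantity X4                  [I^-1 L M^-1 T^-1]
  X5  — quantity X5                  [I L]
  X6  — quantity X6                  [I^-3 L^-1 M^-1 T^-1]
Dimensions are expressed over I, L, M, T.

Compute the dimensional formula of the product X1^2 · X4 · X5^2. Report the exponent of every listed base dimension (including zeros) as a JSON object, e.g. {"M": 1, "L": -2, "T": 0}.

Exponent matrix [I,L,M,T] × [X1,X2,X3,X4,X5,X6]:
  I: [-1 -1 -2 -1  1 -3]
  L: [ 0  0  0  1  1 -1]
  M: [-1  0 -1 -1  0 -1]
  T: [ 0 -1 -1 -1  0 -1]
  [I]: (2)·-1+(1)·-1+(2)·1 = -1
  [L]: (2)·0+(1)·1+(2)·1 = 3
  [M]: (2)·-1+(1)·-1+(2)·0 = -3
  [T]: (2)·0+(1)·-1+(2)·0 = -1
⇒ I^-1 L^3 M^-3 T^-1

{"I": -1, "L": 3, "M": -3, "T": -1}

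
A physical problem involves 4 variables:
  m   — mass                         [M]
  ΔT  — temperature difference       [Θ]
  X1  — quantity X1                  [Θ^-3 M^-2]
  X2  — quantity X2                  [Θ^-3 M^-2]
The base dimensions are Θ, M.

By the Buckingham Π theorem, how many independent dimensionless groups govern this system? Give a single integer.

Write exponents as rows Θ,M / cols m,ΔT,X1,X2:
  Θ: [ 0  1 -3 -3]
  M: [ 1  0 -2 -2]
RREF → pivots at {m,ΔT} ⇒ r = 2
4 vars − rank 2 = 2 Π groups

2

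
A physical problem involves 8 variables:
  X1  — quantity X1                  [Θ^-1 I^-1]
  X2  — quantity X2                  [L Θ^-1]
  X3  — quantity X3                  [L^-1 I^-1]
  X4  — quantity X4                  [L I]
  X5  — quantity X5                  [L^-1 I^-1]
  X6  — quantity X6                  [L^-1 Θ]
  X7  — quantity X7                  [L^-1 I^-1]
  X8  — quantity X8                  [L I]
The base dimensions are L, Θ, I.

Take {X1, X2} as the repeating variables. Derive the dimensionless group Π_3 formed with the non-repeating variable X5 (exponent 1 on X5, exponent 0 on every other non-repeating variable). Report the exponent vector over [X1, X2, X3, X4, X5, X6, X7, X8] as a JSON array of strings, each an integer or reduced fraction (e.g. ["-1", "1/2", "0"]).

["-1", "1", "0", "0", "1", "0", "0", "0"]

Dimensional matrix (L×Θ×I by X1×X2×X3×X4×X5×X6×X7×X8):
  L: [ 0  1 -1  1 -1 -1 -1  1]
  Θ: [-1 -1  0  0  0  1  0  0]
  I: [-1  0 -1  1 -1  0 -1  1]
Row reduction gives pivot columns X1,X2; rank = 2
Repeat: X1,X2; free: X3,X4,X5,X6,X7,X8
RREF:
  r0: [   1    0    1   -1    1    0    1   -1]
  r1: [   0    1   -1    1   -1   -1   -1    1]
  r2: [   0    0    0    0    0    0    0    0]
Fix exponent of X5 at 1, X3 at 0, X4 at 0, X6 at 0, X7 at 0, X8 at 0; solve each RREF row for its pivot's exponent:
  r0: exp(X1) + (1)·1 = 0 ⇒ exp(X1) = -1
  r1: exp(X2) + (-1)·1 = 0 ⇒ exp(X2) = 1
Π_3 = X1^-1 · X2 · X5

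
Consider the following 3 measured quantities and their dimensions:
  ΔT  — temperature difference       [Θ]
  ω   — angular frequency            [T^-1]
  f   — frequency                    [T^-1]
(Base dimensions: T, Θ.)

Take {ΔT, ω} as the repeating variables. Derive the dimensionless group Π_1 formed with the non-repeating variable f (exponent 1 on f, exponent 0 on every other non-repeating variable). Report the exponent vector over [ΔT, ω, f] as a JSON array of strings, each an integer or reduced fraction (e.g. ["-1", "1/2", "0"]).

Write exponents as rows T,Θ / cols ΔT,ω,f:
  T: [ 0 -1 -1]
  Θ: [ 1  0  0]
Row reduction gives pivot columns ΔT,ω; rank = 2
Repeat: ΔT,ω; free: f
RREF:
  r0: [   1    0    0]
  r1: [   0    1    1]
Fix exponent of f at 1; solve each RREF row for its pivot's exponent:
  r0: exp(ΔT) + (0)·1 = 0 ⇒ exp(ΔT) = 0
  r1: exp(ω) + (1)·1 = 0 ⇒ exp(ω) = -1
Π_1 = ω^-1 · f

["0", "-1", "1"]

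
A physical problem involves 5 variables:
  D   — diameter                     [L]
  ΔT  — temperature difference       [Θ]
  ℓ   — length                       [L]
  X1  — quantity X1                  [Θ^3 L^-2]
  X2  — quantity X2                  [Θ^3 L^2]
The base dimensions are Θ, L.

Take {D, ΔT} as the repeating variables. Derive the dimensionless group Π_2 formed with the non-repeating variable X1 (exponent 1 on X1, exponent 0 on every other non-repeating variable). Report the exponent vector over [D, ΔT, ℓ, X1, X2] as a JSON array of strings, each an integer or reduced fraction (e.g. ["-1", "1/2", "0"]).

["2", "-3", "0", "1", "0"]

Dimensional matrix (Θ×L by D×ΔT×ℓ×X1×X2):
  Θ: [ 0  1  0  3  3]
  L: [ 1  0  1 -2  2]
Echelon form has 2 nonzero rows (pivots: D,ΔT)
Repeat: D,ΔT; free: ℓ,X1,X2
RREF:
  r0: [   1    0    1   -2    2]
  r1: [   0    1    0    3    3]
Fix exponent of X1 at 1, ℓ at 0, X2 at 0; solve each RREF row for its pivot's exponent:
  r0: exp(D) + (-2)·1 = 0 ⇒ exp(D) = 2
  r1: exp(ΔT) + (3)·1 = 0 ⇒ exp(ΔT) = -3
Π_2 = D^2 · ΔT^-3 · X1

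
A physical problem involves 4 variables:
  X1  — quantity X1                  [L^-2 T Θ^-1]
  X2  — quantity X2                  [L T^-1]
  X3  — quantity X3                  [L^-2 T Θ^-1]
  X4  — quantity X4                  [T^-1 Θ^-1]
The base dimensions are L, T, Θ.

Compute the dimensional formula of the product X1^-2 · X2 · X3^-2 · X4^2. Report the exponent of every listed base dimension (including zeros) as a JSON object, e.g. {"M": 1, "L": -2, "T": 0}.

{"L": 9, "T": -7, "Θ": 2}

Exponent matrix [L,T,Θ] × [X1,X2,X3,X4]:
  L: [-2  1 -2  0]
  T: [ 1 -1  1 -1]
  Θ: [-1  0 -1 -1]
  [L]: (-2)·-2+(1)·1+(-2)·-2+(2)·0 = 9
  [T]: (-2)·1+(1)·-1+(-2)·1+(2)·-1 = -7
  [Θ]: (-2)·-1+(1)·0+(-2)·-1+(2)·-1 = 2
⇒ L^9 T^-7 Θ^2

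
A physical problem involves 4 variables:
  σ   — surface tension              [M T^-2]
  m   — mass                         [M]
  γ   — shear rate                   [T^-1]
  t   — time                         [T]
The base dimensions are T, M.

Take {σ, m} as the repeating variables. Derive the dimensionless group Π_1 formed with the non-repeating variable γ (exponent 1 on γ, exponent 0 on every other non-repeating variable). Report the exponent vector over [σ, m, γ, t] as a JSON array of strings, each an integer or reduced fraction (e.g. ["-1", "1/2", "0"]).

Exponent matrix [T,M] × [σ,m,γ,t]:
  T: [-2  0 -1  1]
  M: [ 1  1  0  0]
Echelon form has 2 nonzero rows (pivots: σ,m)
Repeat: σ,m; free: γ,t
RREF:
  r0: [   1    0  1/2 -1/2]
  r1: [   0    1 -1/2  1/2]
Fix exponent of γ at 1, t at 0; solve each RREF row for its pivot's exponent:
  r0: exp(σ) + (1/2)·1 = 0 ⇒ exp(σ) = -1/2
  r1: exp(m) + (-1/2)·1 = 0 ⇒ exp(m) = 1/2
Π_1 = σ^(-1/2) · m^(1/2) · γ

["-1/2", "1/2", "1", "0"]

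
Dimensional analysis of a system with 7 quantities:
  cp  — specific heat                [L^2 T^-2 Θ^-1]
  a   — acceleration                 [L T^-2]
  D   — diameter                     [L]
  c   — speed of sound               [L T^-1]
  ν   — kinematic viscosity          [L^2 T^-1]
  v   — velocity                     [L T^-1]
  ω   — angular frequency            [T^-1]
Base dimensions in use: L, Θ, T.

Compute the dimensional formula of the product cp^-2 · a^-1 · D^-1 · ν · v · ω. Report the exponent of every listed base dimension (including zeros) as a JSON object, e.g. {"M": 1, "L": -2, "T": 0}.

{"L": -3, "Θ": 2, "T": 3}

Write exponents as rows L,Θ,T / cols cp,a,D,c,ν,v,ω:
  L: [ 2  1  1  1  2  1  0]
  Θ: [-1  0  0  0  0  0  0]
  T: [-2 -2  0 -1 -1 -1 -1]
  [L]: (-2)·2+(-1)·1+(-1)·1+(1)·2+(1)·1+(1)·0 = -3
  [Θ]: (-2)·-1+(-1)·0+(-1)·0+(1)·0+(1)·0+(1)·0 = 2
  [T]: (-2)·-2+(-1)·-2+(-1)·0+(1)·-1+(1)·-1+(1)·-1 = 3
⇒ L^-3 Θ^2 T^3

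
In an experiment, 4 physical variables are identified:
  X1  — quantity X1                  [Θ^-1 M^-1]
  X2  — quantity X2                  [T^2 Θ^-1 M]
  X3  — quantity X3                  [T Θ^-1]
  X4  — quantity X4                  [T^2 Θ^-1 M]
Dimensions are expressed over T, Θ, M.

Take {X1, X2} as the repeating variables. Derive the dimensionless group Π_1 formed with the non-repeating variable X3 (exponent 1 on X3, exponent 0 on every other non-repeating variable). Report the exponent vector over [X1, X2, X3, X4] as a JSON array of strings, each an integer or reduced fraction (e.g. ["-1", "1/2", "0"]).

Write exponents as rows T,Θ,M / cols X1,X2,X3,X4:
  T: [ 0  2  1  2]
  Θ: [-1 -1 -1 -1]
  M: [-1  1  0  1]
RREF → pivots at {X1,X2} ⇒ r = 2
Repeat: X1,X2; free: X3,X4
RREF:
  r0: [   1    0  1/2    0]
  r1: [   0    1  1/2    1]
  r2: [   0    0    0    0]
Fix exponent of X3 at 1, X4 at 0; solve each RREF row for its pivot's exponent:
  r0: exp(X1) + (1/2)·1 = 0 ⇒ exp(X1) = -1/2
  r1: exp(X2) + (1/2)·1 = 0 ⇒ exp(X2) = -1/2
Π_1 = X1^(-1/2) · X2^(-1/2) · X3

["-1/2", "-1/2", "1", "0"]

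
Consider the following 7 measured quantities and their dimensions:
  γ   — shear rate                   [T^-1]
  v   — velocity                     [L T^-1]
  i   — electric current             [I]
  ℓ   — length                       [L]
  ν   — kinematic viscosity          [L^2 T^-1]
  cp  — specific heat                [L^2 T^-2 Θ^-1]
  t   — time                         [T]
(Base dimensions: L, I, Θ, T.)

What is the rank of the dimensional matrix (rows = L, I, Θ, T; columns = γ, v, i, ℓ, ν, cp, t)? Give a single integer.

Write exponents as rows L,I,Θ,T / cols γ,v,i,ℓ,ν,cp,t:
  L: [ 0  1  0  1  2  2  0]
  I: [ 0  0  1  0  0  0  0]
  Θ: [ 0  0  0  0  0 -1  0]
  T: [-1 -1  0  0 -1 -2  1]
Row reduction gives pivot columns γ,v,i,cp; rank = 4

4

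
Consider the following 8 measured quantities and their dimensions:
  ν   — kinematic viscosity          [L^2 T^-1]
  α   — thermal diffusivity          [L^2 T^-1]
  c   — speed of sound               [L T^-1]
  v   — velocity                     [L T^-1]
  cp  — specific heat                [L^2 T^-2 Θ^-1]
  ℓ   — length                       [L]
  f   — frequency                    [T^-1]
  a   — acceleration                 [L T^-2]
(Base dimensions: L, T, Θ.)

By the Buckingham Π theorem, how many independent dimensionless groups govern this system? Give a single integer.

Dimensional matrix (L×T×Θ by ν×α×c×v×cp×ℓ×f×a):
  L: [ 2  2  1  1  2  1  0  1]
  T: [-1 -1 -1 -1 -2  0 -1 -2]
  Θ: [ 0  0  0  0 -1  0  0  0]
Row reduction gives pivot columns ν,c,cp; rank = 3
n=8, r=3 ⇒ 5 dimensionless groups

5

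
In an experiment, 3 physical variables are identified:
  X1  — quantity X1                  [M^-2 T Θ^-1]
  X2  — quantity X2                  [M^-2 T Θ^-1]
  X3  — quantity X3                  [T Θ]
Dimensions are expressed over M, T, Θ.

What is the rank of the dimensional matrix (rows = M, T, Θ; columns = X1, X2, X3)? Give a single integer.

2

Dimensional matrix (M×T×Θ by X1×X2×X3):
  M: [-2 -2  0]
  T: [ 1  1  1]
  Θ: [-1 -1  1]
Echelon form has 2 nonzero rows (pivots: X1,X3)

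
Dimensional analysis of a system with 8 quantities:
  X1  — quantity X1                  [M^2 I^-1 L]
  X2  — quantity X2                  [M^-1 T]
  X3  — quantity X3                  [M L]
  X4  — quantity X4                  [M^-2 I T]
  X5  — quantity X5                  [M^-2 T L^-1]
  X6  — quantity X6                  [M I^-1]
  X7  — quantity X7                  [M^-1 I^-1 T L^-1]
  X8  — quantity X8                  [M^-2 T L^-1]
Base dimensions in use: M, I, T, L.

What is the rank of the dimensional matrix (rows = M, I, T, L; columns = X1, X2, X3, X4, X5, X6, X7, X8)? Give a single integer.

3

Exponent matrix [M,I,T,L] × [X1,X2,X3,X4,X5,X6,X7,X8]:
  M: [ 2 -1  1 -2 -2  1 -1 -2]
  I: [-1  0  0  1  0 -1 -1  0]
  T: [ 0  1  0  1  1  0  1  1]
  L: [ 1  0  1  0 -1  0 -1 -1]
RREF → pivots at {X1,X2,X3} ⇒ r = 3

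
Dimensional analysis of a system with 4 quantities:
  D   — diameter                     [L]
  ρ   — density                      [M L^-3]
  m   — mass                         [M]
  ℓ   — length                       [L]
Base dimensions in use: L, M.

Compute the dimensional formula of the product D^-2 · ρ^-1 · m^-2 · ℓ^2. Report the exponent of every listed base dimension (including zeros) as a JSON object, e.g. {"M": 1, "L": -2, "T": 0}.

{"L": 3, "M": -3}

Write exponents as rows L,M / cols D,ρ,m,ℓ:
  L: [ 1 -3  0  1]
  M: [ 0  1  1  0]
  [L]: (-2)·1+(-1)·-3+(-2)·0+(2)·1 = 3
  [M]: (-2)·0+(-1)·1+(-2)·1+(2)·0 = -3
⇒ L^3 M^-3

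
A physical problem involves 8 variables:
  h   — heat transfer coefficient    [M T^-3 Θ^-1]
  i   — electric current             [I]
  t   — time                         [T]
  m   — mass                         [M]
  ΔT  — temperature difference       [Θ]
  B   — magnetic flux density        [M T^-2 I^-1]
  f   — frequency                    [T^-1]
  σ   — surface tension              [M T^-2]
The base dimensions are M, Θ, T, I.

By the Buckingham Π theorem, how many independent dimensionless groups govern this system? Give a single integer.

Exponent matrix [M,Θ,T,I] × [h,i,t,m,ΔT,B,f,σ]:
  M: [ 1  0  0  1  0  1  0  1]
  Θ: [-1  0  0  0  1  0  0  0]
  T: [-3  0  1  0  0 -2 -1 -2]
  I: [ 0  1  0  0  0 -1  0  0]
Echelon form has 4 nonzero rows (pivots: h,i,t,m)
8 vars − rank 4 = 4 Π groups

4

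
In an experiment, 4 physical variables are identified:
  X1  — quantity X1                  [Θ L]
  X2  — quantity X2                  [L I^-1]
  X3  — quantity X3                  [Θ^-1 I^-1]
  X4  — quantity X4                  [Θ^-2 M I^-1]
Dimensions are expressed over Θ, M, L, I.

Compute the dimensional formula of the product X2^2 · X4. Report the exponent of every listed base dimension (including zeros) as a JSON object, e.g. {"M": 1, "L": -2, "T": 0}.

Exponent matrix [Θ,M,L,I] × [X1,X2,X3,X4]:
  Θ: [ 1  0 -1 -2]
  M: [ 0  0  0  1]
  L: [ 1  1  0  0]
  I: [ 0 -1 -1 -1]
  [Θ]: (2)·0+(1)·-2 = -2
  [M]: (2)·0+(1)·1 = 1
  [L]: (2)·1+(1)·0 = 2
  [I]: (2)·-1+(1)·-1 = -3
⇒ Θ^-2 M L^2 I^-3

{"Θ": -2, "M": 1, "L": 2, "I": -3}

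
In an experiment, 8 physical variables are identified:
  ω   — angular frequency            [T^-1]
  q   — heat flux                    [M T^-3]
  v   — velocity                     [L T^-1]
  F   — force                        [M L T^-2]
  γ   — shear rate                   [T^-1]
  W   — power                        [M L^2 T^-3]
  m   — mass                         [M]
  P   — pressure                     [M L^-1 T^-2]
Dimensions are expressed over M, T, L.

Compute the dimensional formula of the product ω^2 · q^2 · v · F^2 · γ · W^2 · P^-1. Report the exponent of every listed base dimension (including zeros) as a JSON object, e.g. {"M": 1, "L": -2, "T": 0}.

Write exponents as rows M,T,L / cols ω,q,v,F,γ,W,m,P:
  M: [ 0  1  0  1  0  1  1  1]
  T: [-1 -3 -1 -2 -1 -3  0 -2]
  L: [ 0  0  1  1  0  2  0 -1]
  [M]: (2)·0+(2)·1+(1)·0+(2)·1+(1)·0+(2)·1+(-1)·1 = 5
  [T]: (2)·-1+(2)·-3+(1)·-1+(2)·-2+(1)·-1+(2)·-3+(-1)·-2 = -18
  [L]: (2)·0+(2)·0+(1)·1+(2)·1+(1)·0+(2)·2+(-1)·-1 = 8
⇒ M^5 T^-18 L^8

{"M": 5, "T": -18, "L": 8}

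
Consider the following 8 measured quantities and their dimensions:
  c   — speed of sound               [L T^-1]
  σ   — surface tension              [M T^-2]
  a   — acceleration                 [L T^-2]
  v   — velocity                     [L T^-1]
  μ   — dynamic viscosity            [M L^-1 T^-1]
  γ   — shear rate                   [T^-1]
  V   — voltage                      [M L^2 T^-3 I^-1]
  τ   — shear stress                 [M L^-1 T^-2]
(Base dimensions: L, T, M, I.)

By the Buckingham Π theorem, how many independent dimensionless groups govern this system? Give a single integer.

4

Exponent matrix [L,T,M,I] × [c,σ,a,v,μ,γ,V,τ]:
  L: [ 1  0  1  1 -1  0  2 -1]
  T: [-1 -2 -2 -1 -1 -1 -3 -2]
  M: [ 0  1  0  0  1  0  1  1]
  I: [ 0  0  0  0  0  0 -1  0]
RREF → pivots at {c,σ,a,V} ⇒ r = 4
Π count = n − r = 8 − 4 = 4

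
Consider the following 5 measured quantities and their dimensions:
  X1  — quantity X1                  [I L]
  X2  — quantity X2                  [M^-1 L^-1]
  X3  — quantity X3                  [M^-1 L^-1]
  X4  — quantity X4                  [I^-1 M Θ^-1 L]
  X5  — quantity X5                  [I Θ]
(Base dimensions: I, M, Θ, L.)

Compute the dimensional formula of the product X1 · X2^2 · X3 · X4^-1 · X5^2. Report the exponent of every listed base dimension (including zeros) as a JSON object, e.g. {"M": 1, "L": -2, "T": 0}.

Dimensional matrix (I×M×Θ×L by X1×X2×X3×X4×X5):
  I: [ 1  0  0 -1  1]
  M: [ 0 -1 -1  1  0]
  Θ: [ 0  0  0 -1  1]
  L: [ 1 -1 -1  1  0]
  [I]: (1)·1+(2)·0+(1)·0+(-1)·-1+(2)·1 = 4
  [M]: (1)·0+(2)·-1+(1)·-1+(-1)·1+(2)·0 = -4
  [Θ]: (1)·0+(2)·0+(1)·0+(-1)·-1+(2)·1 = 3
  [L]: (1)·1+(2)·-1+(1)·-1+(-1)·1+(2)·0 = -3
⇒ I^4 M^-4 Θ^3 L^-3

{"I": 4, "M": -4, "Θ": 3, "L": -3}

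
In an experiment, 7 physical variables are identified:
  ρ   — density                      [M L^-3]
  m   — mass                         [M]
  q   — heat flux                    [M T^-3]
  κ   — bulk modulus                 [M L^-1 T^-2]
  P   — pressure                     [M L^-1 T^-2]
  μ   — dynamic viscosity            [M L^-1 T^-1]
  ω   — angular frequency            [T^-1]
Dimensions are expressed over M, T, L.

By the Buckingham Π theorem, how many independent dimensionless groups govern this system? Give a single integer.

4

Dimensional matrix (M×T×L by ρ×m×q×κ×P×μ×ω):
  M: [ 1  1  1  1  1  1  0]
  T: [ 0  0 -3 -2 -2 -1 -1]
  L: [-3  0  0 -1 -1 -1  0]
RREF → pivots at {ρ,m,q} ⇒ r = 3
7 vars − rank 3 = 4 Π groups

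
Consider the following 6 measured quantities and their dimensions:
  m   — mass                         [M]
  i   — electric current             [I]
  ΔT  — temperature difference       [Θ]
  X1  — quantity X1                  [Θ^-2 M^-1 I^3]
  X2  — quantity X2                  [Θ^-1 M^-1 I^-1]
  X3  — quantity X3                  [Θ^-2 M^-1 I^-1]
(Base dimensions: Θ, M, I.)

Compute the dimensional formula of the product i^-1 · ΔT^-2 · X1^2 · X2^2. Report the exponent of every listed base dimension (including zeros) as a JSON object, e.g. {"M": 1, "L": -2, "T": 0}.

Dimensional matrix (Θ×M×I by m×i×ΔT×X1×X2×X3):
  Θ: [ 0  0  1 -2 -1 -2]
  M: [ 1  0  0 -1 -1 -1]
  I: [ 0  1  0  3 -1 -1]
  [Θ]: (-1)·0+(-2)·1+(2)·-2+(2)·-1 = -8
  [M]: (-1)·0+(-2)·0+(2)·-1+(2)·-1 = -4
  [I]: (-1)·1+(-2)·0+(2)·3+(2)·-1 = 3
⇒ Θ^-8 M^-4 I^3

{"Θ": -8, "M": -4, "I": 3}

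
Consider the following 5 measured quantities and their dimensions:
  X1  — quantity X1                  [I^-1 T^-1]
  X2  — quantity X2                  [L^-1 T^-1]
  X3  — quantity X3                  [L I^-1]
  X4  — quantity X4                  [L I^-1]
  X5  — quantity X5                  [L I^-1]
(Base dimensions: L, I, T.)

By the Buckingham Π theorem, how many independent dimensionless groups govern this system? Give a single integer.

3

Dimensional matrix (L×I×T by X1×X2×X3×X4×X5):
  L: [ 0 -1  1  1  1]
  I: [-1  0 -1 -1 -1]
  T: [-1 -1  0  0  0]
Row reduction gives pivot columns X1,X2; rank = 2
Π count = n − r = 5 − 2 = 3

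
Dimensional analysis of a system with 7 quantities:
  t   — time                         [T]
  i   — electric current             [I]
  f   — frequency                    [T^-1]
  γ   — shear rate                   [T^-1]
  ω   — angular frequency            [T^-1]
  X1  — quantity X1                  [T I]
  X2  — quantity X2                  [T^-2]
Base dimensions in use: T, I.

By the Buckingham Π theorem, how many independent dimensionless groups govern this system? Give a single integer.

Write exponents as rows T,I / cols t,i,f,γ,ω,X1,X2:
  T: [ 1  0 -1 -1 -1  1 -2]
  I: [ 0  1  0  0  0  1  0]
Echelon form has 2 nonzero rows (pivots: t,i)
7 vars − rank 2 = 5 Π groups

5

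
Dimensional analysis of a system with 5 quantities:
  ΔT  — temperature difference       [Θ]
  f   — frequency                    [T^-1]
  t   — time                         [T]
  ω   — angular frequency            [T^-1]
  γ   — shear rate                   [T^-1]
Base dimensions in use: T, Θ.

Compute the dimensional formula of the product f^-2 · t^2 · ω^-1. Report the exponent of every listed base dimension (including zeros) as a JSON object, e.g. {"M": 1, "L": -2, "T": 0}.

{"T": 5, "Θ": 0}

Exponent matrix [T,Θ] × [ΔT,f,t,ω,γ]:
  T: [ 0 -1  1 -1 -1]
  Θ: [ 1  0  0  0  0]
  [T]: (-2)·-1+(2)·1+(-1)·-1 = 5
  [Θ]: (-2)·0+(2)·0+(-1)·0 = 0
⇒ T^5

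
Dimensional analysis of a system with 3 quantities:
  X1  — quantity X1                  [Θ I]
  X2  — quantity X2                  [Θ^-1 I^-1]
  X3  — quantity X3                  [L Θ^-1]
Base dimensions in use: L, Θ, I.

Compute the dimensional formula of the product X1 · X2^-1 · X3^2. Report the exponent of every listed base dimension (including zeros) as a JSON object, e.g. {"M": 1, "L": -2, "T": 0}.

{"L": 2, "Θ": 0, "I": 2}

Write exponents as rows L,Θ,I / cols X1,X2,X3:
  L: [ 0  0  1]
  Θ: [ 1 -1 -1]
  I: [ 1 -1  0]
  [L]: (1)·0+(-1)·0+(2)·1 = 2
  [Θ]: (1)·1+(-1)·-1+(2)·-1 = 0
  [I]: (1)·1+(-1)·-1+(2)·0 = 2
⇒ L^2 I^2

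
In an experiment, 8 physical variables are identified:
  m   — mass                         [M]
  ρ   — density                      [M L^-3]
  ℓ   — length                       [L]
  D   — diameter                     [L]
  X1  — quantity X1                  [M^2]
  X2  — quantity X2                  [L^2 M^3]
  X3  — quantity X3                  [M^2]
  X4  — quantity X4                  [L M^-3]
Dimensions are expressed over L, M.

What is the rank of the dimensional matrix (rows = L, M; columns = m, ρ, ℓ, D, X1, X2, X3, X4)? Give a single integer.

Dimensional matrix (L×M by m×ρ×ℓ×D×X1×X2×X3×X4):
  L: [ 0 -3  1  1  0  2  0  1]
  M: [ 1  1  0  0  2  3  2 -3]
Echelon form has 2 nonzero rows (pivots: m,ρ)

2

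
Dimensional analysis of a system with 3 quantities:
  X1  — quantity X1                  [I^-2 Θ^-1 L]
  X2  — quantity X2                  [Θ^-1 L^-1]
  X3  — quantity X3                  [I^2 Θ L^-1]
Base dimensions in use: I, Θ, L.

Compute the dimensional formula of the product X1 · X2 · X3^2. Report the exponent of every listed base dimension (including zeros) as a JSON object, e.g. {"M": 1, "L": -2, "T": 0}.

{"I": 2, "Θ": 0, "L": -2}

Exponent matrix [I,Θ,L] × [X1,X2,X3]:
  I: [-2  0  2]
  Θ: [-1 -1  1]
  L: [ 1 -1 -1]
  [I]: (1)·-2+(1)·0+(2)·2 = 2
  [Θ]: (1)·-1+(1)·-1+(2)·1 = 0
  [L]: (1)·1+(1)·-1+(2)·-1 = -2
⇒ I^2 L^-2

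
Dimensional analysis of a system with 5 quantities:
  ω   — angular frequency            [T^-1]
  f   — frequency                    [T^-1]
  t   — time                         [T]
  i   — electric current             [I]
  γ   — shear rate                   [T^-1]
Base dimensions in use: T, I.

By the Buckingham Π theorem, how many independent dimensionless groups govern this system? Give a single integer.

3

Write exponents as rows T,I / cols ω,f,t,i,γ:
  T: [-1 -1  1  0 -1]
  I: [ 0  0  0  1  0]
Echelon form has 2 nonzero rows (pivots: ω,i)
n=5, r=2 ⇒ 3 dimensionless groups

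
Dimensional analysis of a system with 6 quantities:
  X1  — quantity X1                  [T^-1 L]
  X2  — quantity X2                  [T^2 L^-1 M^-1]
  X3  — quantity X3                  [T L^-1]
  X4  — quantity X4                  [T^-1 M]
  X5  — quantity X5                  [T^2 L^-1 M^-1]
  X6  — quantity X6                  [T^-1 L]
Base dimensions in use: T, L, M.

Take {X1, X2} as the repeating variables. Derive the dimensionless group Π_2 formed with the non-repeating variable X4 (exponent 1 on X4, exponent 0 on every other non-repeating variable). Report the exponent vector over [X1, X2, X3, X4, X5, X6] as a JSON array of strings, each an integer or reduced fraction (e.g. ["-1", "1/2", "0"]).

Exponent matrix [T,L,M] × [X1,X2,X3,X4,X5,X6]:
  T: [-1  2  1 -1  2 -1]
  L: [ 1 -1 -1  0 -1  1]
  M: [ 0 -1  0  1 -1  0]
Row reduction gives pivot columns X1,X2; rank = 2
Repeat: X1,X2; free: X3,X4,X5,X6
RREF:
  r0: [   1    0   -1   -1    0    1]
  r1: [   0    1    0   -1    1    0]
  r2: [   0    0    0    0    0    0]
Fix exponent of X4 at 1, X3 at 0, X5 at 0, X6 at 0; solve each RREF row for its pivot's exponent:
  r0: exp(X1) + (-1)·1 = 0 ⇒ exp(X1) = 1
  r1: exp(X2) + (-1)·1 = 0 ⇒ exp(X2) = 1
Π_2 = X1 · X2 · X4

["1", "1", "0", "1", "0", "0"]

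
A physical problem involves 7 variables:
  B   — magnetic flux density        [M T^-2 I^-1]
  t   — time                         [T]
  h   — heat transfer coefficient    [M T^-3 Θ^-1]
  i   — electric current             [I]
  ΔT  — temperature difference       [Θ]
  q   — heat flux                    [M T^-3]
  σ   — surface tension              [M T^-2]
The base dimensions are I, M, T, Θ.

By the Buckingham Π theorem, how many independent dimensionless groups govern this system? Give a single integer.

3

Dimensional matrix (I×M×T×Θ by B×t×h×i×ΔT×q×σ):
  I: [-1  0  0  1  0  0  0]
  M: [ 1  0  1  0  0  1  1]
  T: [-2  1 -3  0  0 -3 -2]
  Θ: [ 0  0 -1  0  1  0  0]
Row reduction gives pivot columns B,t,h,i; rank = 4
n=7, r=4 ⇒ 3 dimensionless groups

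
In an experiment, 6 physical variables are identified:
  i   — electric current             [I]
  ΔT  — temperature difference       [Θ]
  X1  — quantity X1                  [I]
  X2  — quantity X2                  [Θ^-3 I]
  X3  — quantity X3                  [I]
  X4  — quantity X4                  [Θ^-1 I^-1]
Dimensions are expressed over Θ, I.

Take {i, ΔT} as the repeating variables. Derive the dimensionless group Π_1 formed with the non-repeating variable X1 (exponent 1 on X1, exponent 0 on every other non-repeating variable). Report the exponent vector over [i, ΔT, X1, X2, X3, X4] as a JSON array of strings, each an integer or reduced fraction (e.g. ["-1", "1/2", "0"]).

Dimensional matrix (Θ×I by i×ΔT×X1×X2×X3×X4):
  Θ: [ 0  1  0 -3  0 -1]
  I: [ 1  0  1  1  1 -1]
Row reduction gives pivot columns i,ΔT; rank = 2
Repeat: i,ΔT; free: X1,X2,X3,X4
RREF:
  r0: [   1    0    1    1    1   -1]
  r1: [   0    1    0   -3    0   -1]
Fix exponent of X1 at 1, X2 at 0, X3 at 0, X4 at 0; solve each RREF row for its pivot's exponent:
  r0: exp(i) + (1)·1 = 0 ⇒ exp(i) = -1
  r1: exp(ΔT) + (0)·1 = 0 ⇒ exp(ΔT) = 0
Π_1 = i^-1 · X1

["-1", "0", "1", "0", "0", "0"]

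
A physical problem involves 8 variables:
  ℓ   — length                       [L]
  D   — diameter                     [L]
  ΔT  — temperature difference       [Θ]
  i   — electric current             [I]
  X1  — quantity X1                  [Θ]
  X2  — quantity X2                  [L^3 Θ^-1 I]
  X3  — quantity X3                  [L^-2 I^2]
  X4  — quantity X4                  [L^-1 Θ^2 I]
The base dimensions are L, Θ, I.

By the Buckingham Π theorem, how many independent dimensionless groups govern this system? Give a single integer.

Write exponents as rows L,Θ,I / cols ℓ,D,ΔT,i,X1,X2,X3,X4:
  L: [ 1  1  0  0  0  3 -2 -1]
  Θ: [ 0  0  1  0  1 -1  0  2]
  I: [ 0  0  0  1  0  1  2  1]
Echelon form has 3 nonzero rows (pivots: ℓ,ΔT,i)
n=8, r=3 ⇒ 5 dimensionless groups

5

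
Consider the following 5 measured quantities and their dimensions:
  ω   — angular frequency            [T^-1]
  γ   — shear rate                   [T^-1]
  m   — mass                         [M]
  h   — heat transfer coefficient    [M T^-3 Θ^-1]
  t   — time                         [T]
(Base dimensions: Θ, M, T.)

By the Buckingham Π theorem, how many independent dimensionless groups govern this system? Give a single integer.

Write exponents as rows Θ,M,T / cols ω,γ,m,h,t:
  Θ: [ 0  0  0 -1  0]
  M: [ 0  0  1  1  0]
  T: [-1 -1  0 -3  1]
Echelon form has 3 nonzero rows (pivots: ω,m,h)
5 vars − rank 3 = 2 Π groups

2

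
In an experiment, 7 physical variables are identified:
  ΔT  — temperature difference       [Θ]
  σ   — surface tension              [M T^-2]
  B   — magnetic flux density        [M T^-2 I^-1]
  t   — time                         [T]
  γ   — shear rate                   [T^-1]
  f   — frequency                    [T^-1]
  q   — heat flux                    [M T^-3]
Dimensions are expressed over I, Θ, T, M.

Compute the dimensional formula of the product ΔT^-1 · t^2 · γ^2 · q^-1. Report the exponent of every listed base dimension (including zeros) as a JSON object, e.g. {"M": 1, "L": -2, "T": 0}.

Write exponents as rows I,Θ,T,M / cols ΔT,σ,B,t,γ,f,q:
  I: [ 0  0 -1  0  0  0  0]
  Θ: [ 1  0  0  0  0  0  0]
  T: [ 0 -2 -2  1 -1 -1 -3]
  M: [ 0  1  1  0  0  0  1]
  [I]: (-1)·0+(2)·0+(2)·0+(-1)·0 = 0
  [Θ]: (-1)·1+(2)·0+(2)·0+(-1)·0 = -1
  [T]: (-1)·0+(2)·1+(2)·-1+(-1)·-3 = 3
  [M]: (-1)·0+(2)·0+(2)·0+(-1)·1 = -1
⇒ Θ^-1 T^3 M^-1

{"I": 0, "Θ": -1, "T": 3, "M": -1}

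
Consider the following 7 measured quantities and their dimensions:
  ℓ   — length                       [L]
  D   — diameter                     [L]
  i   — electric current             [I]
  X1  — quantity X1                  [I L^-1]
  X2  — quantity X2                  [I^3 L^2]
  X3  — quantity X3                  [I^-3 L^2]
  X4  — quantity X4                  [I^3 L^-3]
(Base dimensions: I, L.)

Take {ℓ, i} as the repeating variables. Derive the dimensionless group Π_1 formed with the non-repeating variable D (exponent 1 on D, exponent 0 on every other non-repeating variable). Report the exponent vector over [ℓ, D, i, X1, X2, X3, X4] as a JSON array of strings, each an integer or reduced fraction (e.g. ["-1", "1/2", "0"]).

["-1", "1", "0", "0", "0", "0", "0"]

Dimensional matrix (I×L by ℓ×D×i×X1×X2×X3×X4):
  I: [ 0  0  1  1  3 -3  3]
  L: [ 1  1  0 -1  2  2 -3]
Row reduction gives pivot columns ℓ,i; rank = 2
Pivot set = {ℓ,i}, free = {D,X1,X2,X3,X4}
RREF:
  r0: [   1    1    0   -1    2    2   -3]
  r1: [   0    0    1    1    3   -3    3]
Fix exponent of D at 1, X1 at 0, X2 at 0, X3 at 0, X4 at 0; solve each RREF row for its pivot's exponent:
  r0: exp(ℓ) + (1)·1 = 0 ⇒ exp(ℓ) = -1
  r1: exp(i) + (0)·1 = 0 ⇒ exp(i) = 0
Π_1 = ℓ^-1 · D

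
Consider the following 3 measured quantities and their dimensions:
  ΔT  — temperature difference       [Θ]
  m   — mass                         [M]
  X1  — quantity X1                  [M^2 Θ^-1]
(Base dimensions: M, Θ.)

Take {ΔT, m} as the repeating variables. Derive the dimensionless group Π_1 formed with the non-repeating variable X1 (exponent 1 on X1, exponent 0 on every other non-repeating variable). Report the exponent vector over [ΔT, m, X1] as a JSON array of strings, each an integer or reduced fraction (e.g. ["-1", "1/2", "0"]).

["1", "-2", "1"]

Write exponents as rows M,Θ / cols ΔT,m,X1:
  M: [ 0  1  2]
  Θ: [ 1  0 -1]
Row reduction gives pivot columns ΔT,m; rank = 2
Pivot set = {ΔT,m}, free = {X1}
RREF:
  r0: [   1    0   -1]
  r1: [   0    1    2]
Fix exponent of X1 at 1; solve each RREF row for its pivot's exponent:
  r0: exp(ΔT) + (-1)·1 = 0 ⇒ exp(ΔT) = 1
  r1: exp(m) + (2)·1 = 0 ⇒ exp(m) = -2
Π_1 = ΔT · m^-2 · X1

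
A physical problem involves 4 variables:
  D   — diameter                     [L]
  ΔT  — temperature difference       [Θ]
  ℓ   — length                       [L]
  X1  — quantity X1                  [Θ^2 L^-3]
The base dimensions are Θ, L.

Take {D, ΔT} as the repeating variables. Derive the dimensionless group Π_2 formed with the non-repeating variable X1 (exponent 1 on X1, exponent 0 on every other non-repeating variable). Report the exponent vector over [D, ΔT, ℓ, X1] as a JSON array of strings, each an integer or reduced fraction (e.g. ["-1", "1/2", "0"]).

["3", "-2", "0", "1"]

Dimensional matrix (Θ×L by D×ΔT×ℓ×X1):
  Θ: [ 0  1  0  2]
  L: [ 1  0  1 -3]
Echelon form has 2 nonzero rows (pivots: D,ΔT)
Pivot set = {D,ΔT}, free = {ℓ,X1}
RREF:
  r0: [   1    0    1   -3]
  r1: [   0    1    0    2]
Fix exponent of X1 at 1, ℓ at 0; solve each RREF row for its pivot's exponent:
  r0: exp(D) + (-3)·1 = 0 ⇒ exp(D) = 3
  r1: exp(ΔT) + (2)·1 = 0 ⇒ exp(ΔT) = -2
Π_2 = D^3 · ΔT^-2 · X1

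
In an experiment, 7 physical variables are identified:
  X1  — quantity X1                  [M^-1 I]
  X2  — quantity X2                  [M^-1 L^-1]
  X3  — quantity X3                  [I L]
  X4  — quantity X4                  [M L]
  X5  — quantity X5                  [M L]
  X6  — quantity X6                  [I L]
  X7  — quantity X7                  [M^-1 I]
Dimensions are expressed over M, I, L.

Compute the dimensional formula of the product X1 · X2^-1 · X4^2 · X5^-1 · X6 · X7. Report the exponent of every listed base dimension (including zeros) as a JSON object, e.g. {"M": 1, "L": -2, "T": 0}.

{"M": 0, "I": 3, "L": 3}

Dimensional matrix (M×I×L by X1×X2×X3×X4×X5×X6×X7):
  M: [-1 -1  0  1  1  0 -1]
  I: [ 1  0  1  0  0  1  1]
  L: [ 0 -1  1  1  1  1  0]
  [M]: (1)·-1+(-1)·-1+(2)·1+(-1)·1+(1)·0+(1)·-1 = 0
  [I]: (1)·1+(-1)·0+(2)·0+(-1)·0+(1)·1+(1)·1 = 3
  [L]: (1)·0+(-1)·-1+(2)·1+(-1)·1+(1)·1+(1)·0 = 3
⇒ I^3 L^3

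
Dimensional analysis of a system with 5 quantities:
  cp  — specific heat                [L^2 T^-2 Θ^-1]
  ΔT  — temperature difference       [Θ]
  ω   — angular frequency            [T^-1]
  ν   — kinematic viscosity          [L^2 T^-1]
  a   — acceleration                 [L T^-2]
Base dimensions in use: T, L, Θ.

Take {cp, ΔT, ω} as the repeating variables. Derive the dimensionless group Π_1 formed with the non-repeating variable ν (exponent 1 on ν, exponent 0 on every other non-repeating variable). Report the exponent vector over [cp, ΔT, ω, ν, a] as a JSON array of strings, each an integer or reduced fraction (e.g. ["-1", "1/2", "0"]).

["-1", "-1", "1", "1", "0"]

Write exponents as rows T,L,Θ / cols cp,ΔT,ω,ν,a:
  T: [-2  0 -1 -1 -2]
  L: [ 2  0  0  2  1]
  Θ: [-1  1  0  0  0]
Row reduction gives pivot columns cp,ΔT,ω; rank = 3
Pivot set = {cp,ΔT,ω}, free = {ν,a}
RREF:
  r0: [   1    0    0    1  1/2]
  r1: [   0    1    0    1  1/2]
  r2: [   0    0    1   -1    1]
Fix exponent of ν at 1, a at 0; solve each RREF row for its pivot's exponent:
  r0: exp(cp) + (1)·1 = 0 ⇒ exp(cp) = -1
  r1: exp(ΔT) + (1)·1 = 0 ⇒ exp(ΔT) = -1
  r2: exp(ω) + (-1)·1 = 0 ⇒ exp(ω) = 1
Π_1 = cp^-1 · ΔT^-1 · ω · ν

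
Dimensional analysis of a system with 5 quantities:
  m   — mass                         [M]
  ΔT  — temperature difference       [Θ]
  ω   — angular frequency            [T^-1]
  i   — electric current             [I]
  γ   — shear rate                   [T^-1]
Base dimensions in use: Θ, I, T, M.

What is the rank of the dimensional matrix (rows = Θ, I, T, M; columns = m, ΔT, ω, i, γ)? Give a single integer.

Dimensional matrix (Θ×I×T×M by m×ΔT×ω×i×γ):
  Θ: [ 0  1  0  0  0]
  I: [ 0  0  0  1  0]
  T: [ 0  0 -1  0 -1]
  M: [ 1  0  0  0  0]
Echelon form has 4 nonzero rows (pivots: m,ΔT,ω,i)

4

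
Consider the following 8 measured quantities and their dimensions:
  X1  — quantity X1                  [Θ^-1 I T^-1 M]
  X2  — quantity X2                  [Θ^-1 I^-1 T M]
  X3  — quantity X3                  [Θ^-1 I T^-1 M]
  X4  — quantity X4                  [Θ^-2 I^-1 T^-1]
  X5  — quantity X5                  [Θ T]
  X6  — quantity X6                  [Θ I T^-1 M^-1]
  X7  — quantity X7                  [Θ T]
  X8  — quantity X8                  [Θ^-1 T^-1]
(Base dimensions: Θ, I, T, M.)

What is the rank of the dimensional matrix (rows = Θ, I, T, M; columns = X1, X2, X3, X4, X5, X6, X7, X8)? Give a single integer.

3

Write exponents as rows Θ,I,T,M / cols X1,X2,X3,X4,X5,X6,X7,X8:
  Θ: [-1 -1 -1 -2  1  1  1 -1]
  I: [ 1 -1  1 -1  0  1  0  0]
  T: [-1  1 -1 -1  1 -1  1 -1]
  M: [ 1  1  1  0  0 -1  0  0]
RREF → pivots at {X1,X2,X4} ⇒ r = 3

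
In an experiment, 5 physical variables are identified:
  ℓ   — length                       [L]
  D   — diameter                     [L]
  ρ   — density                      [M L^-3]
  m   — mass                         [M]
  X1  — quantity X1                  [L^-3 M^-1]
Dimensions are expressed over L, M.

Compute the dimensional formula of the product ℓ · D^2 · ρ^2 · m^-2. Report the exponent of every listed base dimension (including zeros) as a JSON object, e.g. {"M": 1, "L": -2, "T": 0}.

Dimensional matrix (L×M by ℓ×D×ρ×m×X1):
  L: [ 1  1 -3  0 -3]
  M: [ 0  0  1  1 -1]
  [L]: (1)·1+(2)·1+(2)·-3+(-2)·0 = -3
  [M]: (1)·0+(2)·0+(2)·1+(-2)·1 = 0
⇒ L^-3

{"L": -3, "M": 0}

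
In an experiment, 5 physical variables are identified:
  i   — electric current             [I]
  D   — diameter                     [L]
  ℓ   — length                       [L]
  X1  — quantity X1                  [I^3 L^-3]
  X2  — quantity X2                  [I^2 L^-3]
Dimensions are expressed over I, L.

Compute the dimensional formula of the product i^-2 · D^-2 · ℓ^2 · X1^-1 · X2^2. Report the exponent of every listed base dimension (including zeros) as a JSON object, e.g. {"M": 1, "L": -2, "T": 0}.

{"I": -1, "L": -3}

Exponent matrix [I,L] × [i,D,ℓ,X1,X2]:
  I: [ 1  0  0  3  2]
  L: [ 0  1  1 -3 -3]
  [I]: (-2)·1+(-2)·0+(2)·0+(-1)·3+(2)·2 = -1
  [L]: (-2)·0+(-2)·1+(2)·1+(-1)·-3+(2)·-3 = -3
⇒ I^-1 L^-3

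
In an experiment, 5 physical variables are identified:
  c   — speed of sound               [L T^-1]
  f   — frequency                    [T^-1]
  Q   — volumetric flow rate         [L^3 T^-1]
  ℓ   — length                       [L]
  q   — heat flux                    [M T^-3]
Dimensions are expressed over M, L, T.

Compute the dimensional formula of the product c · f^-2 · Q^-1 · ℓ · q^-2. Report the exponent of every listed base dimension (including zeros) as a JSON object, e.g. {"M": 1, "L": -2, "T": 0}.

Dimensional matrix (M×L×T by c×f×Q×ℓ×q):
  M: [ 0  0  0  0  1]
  L: [ 1  0  3  1  0]
  T: [-1 -1 -1  0 -3]
  [M]: (1)·0+(-2)·0+(-1)·0+(1)·0+(-2)·1 = -2
  [L]: (1)·1+(-2)·0+(-1)·3+(1)·1+(-2)·0 = -1
  [T]: (1)·-1+(-2)·-1+(-1)·-1+(1)·0+(-2)·-3 = 8
⇒ M^-2 L^-1 T^8

{"M": -2, "L": -1, "T": 8}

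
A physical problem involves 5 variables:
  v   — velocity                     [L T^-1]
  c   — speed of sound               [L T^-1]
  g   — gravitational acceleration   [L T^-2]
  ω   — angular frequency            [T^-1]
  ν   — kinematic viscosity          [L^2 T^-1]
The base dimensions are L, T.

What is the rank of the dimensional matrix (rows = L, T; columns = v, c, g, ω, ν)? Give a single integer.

Exponent matrix [L,T] × [v,c,g,ω,ν]:
  L: [ 1  1  1  0  2]
  T: [-1 -1 -2 -1 -1]
RREF → pivots at {v,g} ⇒ r = 2

2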